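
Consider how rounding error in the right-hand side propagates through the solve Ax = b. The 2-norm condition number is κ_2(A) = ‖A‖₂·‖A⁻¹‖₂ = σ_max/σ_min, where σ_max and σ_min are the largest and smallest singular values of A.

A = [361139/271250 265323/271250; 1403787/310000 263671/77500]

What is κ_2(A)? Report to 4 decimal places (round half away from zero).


347.2000

M = AᵀA = [167851595641/7534240000 31471766253/1883560000; 31471766253/1883560000 5901092149/470890000]. tr(M)=10490762801/301369600, det(M)=12117361/1205478400
λ_max, λ_min = (10490762801/301369600 ± √110052452342607740001/90823635804160000)/2 = 3481/100, 3481/12054784
so κ_2 = √((3481/100) / (3481/12054784)) = 347.2000


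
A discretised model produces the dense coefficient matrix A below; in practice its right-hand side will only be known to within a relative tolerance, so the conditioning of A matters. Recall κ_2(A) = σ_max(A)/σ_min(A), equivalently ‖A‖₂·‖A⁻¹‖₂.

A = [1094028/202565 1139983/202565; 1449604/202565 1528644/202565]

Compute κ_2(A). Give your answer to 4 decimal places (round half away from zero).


form AᵀA = [131929960864/1641303169 138524071140/1641303169; 138524071140/1641303169 145452548761/1641303169] with trace 329824625/1951609 and determinant 456976/1951609
λ_max, λ_min = (329824625/1951609 ± √108780715902493089/3808777688881)/2 = 169, 2704/1951609
κ = σ_max/σ_min = 13/(52/1397) = 349.2500

349.2500


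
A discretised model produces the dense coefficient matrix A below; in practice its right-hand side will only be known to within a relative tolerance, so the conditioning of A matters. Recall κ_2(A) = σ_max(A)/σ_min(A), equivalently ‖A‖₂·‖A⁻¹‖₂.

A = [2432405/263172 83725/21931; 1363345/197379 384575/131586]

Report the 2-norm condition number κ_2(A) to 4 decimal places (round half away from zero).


242.9280

AᵀA = [82988700180625/623335514256 2881494784375/51944626188; 2881494784375/51944626188 400253453125/17314875396]; tr = 576318488125/3688375824, det = 6103515625/14753503296
λ_max, λ_min = (576318488125/3688375824 ± √332120487695213109765625/13604116219067678976)/2 = 625/4, 9765625/3688375824
κ_2(A) = √(λ_max/λ_min) = √((625/4) / (9765625/3688375824)) = 242.9280


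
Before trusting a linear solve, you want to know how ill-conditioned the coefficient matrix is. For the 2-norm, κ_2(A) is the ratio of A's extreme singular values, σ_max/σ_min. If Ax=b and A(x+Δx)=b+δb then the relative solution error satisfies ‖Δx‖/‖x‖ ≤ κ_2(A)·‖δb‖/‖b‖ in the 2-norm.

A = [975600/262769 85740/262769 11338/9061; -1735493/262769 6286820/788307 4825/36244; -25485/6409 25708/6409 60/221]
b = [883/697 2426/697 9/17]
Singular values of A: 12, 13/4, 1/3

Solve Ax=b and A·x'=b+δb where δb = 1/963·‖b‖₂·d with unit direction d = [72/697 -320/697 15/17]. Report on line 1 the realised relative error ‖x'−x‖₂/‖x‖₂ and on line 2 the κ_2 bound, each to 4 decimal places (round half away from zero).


largest singular value 12, smallest 1/3
κ_2(A) = 12 / (1/3) = 36.0000
bound on ‖Δx‖/‖x‖: κ·ε = 36.0000·1/963 = 0.0374
solve Ax = b  →  x = [1.0745 1.3685 -2.5325]
2-norm of b is 3.7417; of x, 3.0727
with δb = [0.0004 -0.0018 0.0034], A·Δx = δb → ‖Δx‖ = 0.0117
relative error = 0.0038
realised/bound (from unrounded values) ≈ 0.1015

0.0038
0.0374


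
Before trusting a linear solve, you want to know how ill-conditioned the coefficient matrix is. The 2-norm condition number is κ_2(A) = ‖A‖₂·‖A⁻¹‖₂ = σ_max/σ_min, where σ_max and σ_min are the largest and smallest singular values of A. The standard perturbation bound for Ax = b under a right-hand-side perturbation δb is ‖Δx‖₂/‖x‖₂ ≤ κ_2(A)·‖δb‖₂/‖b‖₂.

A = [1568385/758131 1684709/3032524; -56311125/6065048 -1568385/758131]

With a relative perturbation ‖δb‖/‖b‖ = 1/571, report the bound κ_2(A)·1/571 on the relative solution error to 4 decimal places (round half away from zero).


0.1896

form AᵀA = [1979995250025/21882693184 55682372655/2735336648; 55682372655/2735336648 25101456601/5470673296] with trace 1237597309/13017664 and determinant 160655625/208282624
solving λ² − 1237597309/13017664·λ + 160655625/208282624 = 0 gives λ = 1521/16, 105625/13017664
σ_max=√(1521/16)=(39/4), σ_min=√(105625/13017664)=(325/3608) → κ = 108.2400
worst-case relative error ≤ 108.2400 × 1/571 = 0.1896


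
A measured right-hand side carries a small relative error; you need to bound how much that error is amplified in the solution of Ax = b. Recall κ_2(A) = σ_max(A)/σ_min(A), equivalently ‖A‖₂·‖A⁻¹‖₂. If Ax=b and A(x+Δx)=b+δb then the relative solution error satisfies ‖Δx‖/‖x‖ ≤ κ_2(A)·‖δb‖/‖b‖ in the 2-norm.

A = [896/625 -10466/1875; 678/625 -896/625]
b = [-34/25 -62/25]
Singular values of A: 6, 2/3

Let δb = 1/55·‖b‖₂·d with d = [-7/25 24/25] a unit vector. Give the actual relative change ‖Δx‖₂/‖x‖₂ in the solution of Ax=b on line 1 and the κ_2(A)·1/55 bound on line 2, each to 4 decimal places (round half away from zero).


σ_max = 6, σ_min = 2/3
κ = σ_max/σ_min = 6/(2/3) = 9.0000
perturbation bound = 9.0000·1/55 = 0.1636
solve Ax = b  →  x = [-2.9733 -0.5200]
‖b‖ = 2.8284, ‖x‖ = 3.0185
with δb = [-0.0144 0.0494], A·Δx = δb → ‖Δx‖ = 0.0771
dividing the unrounded norms, ‖Δx‖/‖x‖ = 0.0256
tightness: 0.0256 against a bound of 0.1636 (unrounded ratio ≈ 0.1562)

0.0256
0.1636


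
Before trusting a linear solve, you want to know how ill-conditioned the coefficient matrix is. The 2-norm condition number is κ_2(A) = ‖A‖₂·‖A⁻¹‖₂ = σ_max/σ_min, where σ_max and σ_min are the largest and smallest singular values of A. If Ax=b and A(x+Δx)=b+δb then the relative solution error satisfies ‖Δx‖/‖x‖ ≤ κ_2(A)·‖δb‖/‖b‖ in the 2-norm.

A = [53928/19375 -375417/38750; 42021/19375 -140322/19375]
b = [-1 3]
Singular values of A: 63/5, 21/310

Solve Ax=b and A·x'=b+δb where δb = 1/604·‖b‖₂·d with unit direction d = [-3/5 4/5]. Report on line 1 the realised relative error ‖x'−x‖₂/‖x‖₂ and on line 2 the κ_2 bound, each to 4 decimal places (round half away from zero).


from the listed singular values, σ₁ = 63/5, σ_n = 21/310
condition number: (63/5) ÷ (21/310) = 186.0000
bound on ‖Δx‖/‖x‖: κ·ε = 186.0000·1/604 = 0.3079
solve Ax = b  →  x = [42.5365 12.3238]
2-norm of b is 3.1623; of x, 44.2858
with δb = [-0.0031 0.0042], A·Δx = δb → ‖Δx‖ = 0.0773
relative error = 0.0017
tightness: 0.0017 against a bound of 0.3079 (unrounded ratio ≈ 0.0057)

0.0017
0.3079


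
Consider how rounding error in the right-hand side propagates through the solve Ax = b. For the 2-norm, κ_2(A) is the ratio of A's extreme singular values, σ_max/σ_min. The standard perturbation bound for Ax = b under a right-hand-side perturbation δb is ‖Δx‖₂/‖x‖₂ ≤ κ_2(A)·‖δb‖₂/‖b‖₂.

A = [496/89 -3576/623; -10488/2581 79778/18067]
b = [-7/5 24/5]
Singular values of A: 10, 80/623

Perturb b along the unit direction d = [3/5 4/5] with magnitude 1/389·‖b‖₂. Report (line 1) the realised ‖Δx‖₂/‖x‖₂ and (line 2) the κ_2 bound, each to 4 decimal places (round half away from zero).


σ_max = 10, σ_min = 80/623
κ = σ_max/σ_min = 10/(80/623) = 77.8750
worst-case relative error ≤ 77.8750 × 1/389 = 0.2002
solve Ax = b  →  x = [16.6418 16.4017]
2-norm of b is 5.0000; of x, 23.3659
re-solving with b+δb shifts x by Δx of norm 0.1001
dividing the unrounded norms, ‖Δx‖/‖x‖ = 0.0043
so the bound overstates the realised error by a factor of ≈ 46.7318 (computed from the unrounded values)

0.0043
0.2002


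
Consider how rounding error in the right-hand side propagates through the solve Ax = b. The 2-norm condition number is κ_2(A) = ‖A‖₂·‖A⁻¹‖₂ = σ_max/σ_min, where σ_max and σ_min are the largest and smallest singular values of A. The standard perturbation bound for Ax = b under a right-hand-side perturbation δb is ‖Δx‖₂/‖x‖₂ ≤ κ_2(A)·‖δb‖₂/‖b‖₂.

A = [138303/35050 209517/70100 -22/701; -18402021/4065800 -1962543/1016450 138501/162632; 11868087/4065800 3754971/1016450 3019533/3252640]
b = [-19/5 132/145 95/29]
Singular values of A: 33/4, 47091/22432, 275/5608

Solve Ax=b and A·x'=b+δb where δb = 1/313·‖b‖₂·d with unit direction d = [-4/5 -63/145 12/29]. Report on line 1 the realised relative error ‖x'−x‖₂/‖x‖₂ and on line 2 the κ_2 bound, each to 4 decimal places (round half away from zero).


largest singular value 33/4, smallest 275/5608
condition number: (33/4) ÷ (275/5608) = 168.2400
bound on ‖Δx‖/‖x‖: κ·ε = 168.2400·1/313 = 0.5375
solve Ax = b  →  x = [28.5826 -38.3122 66.1142]
‖b‖ = 5.0990, ‖x‖ = 81.5835
with δb = [-0.0130 -0.0071 0.0067], A·Δx = δb → ‖Δx‖ = 0.3322
relative error = 0.0041
realised/bound (from unrounded values) ≈ 0.0076

0.0041
0.5375


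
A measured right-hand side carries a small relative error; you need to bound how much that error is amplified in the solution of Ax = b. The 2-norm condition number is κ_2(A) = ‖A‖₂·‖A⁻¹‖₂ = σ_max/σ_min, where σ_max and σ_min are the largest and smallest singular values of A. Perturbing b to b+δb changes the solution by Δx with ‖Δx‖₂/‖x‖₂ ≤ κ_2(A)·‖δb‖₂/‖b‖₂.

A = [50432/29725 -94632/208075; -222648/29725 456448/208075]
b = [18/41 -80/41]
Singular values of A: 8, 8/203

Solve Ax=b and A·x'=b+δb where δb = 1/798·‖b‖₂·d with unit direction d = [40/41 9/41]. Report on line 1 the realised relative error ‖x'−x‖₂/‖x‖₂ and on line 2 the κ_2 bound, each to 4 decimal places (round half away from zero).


0.2544
0.2544

σ_max = 8, σ_min = 8/203
κ = σ_max/σ_min = 8/(8/203) = 203.0000
κ_2(A)·‖δb‖/‖b‖ = 0.2544
solve Ax = b  →  x = [0.2400 -0.0700]
‖b‖ = 2.0000, ‖x‖ = 0.2500
Δx = A⁻¹·δb where δb = 1/798·2.0000·d; ‖Δx‖ = 0.0636
dividing the unrounded norms, ‖Δx‖/‖x‖ = 0.2544
tightness: 0.2544 against a bound of 0.2544; the bound is attained (ratio 1)


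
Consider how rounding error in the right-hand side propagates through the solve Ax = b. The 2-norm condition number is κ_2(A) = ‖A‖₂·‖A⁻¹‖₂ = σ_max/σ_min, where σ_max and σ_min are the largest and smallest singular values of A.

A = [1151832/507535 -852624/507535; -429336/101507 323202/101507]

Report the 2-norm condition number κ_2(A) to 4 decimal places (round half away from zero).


298.5500

M = AᵀA = [20536166016/891321025 -15401854512/891321025; -15401854512/891321025 11551750884/891321025]. tr(M)=1283516676/35652841, det(M)=518400/35652841
eigenvalues of AᵀA: λ = (tr ± √(tr²−4·det))/2 = 36, 14400/35652841
so κ_2 = √(36 / (14400/35652841)) = 298.5500


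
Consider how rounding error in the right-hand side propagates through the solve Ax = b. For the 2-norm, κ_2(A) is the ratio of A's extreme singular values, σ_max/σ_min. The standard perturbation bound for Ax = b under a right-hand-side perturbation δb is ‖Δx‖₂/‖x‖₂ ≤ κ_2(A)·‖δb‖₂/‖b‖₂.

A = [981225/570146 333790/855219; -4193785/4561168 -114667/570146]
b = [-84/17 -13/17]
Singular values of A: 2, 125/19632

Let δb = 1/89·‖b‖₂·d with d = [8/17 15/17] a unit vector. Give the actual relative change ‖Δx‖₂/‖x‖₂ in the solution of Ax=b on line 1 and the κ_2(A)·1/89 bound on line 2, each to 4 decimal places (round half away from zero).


0.0187
3.5293

largest singular value 2, smallest 125/19632
condition number: 2 ÷ (125/19632) = 314.1120
bound on ‖Δx‖/‖x‖: κ·ε = 314.1120·1/89 = 3.5293
solve Ax = b  →  x = [101.4759 -460.1151]
‖b‖₂ = 5.0000 and ‖x‖₂ = 471.1722
re-solving with b+δb shifts x by Δx of norm 8.8234
relative error = 0.0187
realised/bound (from unrounded values) ≈ 0.0053


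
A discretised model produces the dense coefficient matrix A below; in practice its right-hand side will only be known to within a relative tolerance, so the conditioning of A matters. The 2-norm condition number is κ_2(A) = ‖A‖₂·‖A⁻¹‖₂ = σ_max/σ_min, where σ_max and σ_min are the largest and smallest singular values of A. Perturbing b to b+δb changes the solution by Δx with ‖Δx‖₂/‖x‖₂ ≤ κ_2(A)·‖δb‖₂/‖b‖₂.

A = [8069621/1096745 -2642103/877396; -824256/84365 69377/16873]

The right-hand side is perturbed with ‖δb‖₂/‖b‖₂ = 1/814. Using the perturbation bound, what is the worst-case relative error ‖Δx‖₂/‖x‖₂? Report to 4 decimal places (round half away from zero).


form AᵀA = [7197481489249/48113983801 -11995486001415/192455935204; -11995486001415/192455935204 19995514883425/769823740816] with trace 799735021961/4555170064 and determinant 197262025/284698129
solving λ² − 799735021961/4555170064·λ + 197262025/284698129 = 0 gives λ = 2809/16, 1123600/284698129
κ = σ_max/σ_min = (53/4)/(1060/16873) = 210.9125
bound on ‖Δx‖/‖x‖: κ·ε = 210.9125·1/814 = 0.2591

0.2591


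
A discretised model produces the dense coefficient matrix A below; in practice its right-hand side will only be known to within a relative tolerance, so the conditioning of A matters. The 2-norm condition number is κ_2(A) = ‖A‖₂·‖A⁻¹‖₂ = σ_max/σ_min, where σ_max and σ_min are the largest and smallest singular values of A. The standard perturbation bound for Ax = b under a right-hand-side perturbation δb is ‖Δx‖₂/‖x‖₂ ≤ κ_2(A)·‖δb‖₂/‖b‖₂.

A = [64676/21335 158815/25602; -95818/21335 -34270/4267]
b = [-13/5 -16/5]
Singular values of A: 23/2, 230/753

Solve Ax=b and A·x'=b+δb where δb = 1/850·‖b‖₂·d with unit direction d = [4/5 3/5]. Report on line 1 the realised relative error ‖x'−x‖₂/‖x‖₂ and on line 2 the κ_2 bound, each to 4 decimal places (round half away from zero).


0.0012
0.0443

largest singular value 23/2, smallest 230/753
κ_2(A) = (23/2) / (230/753) = 37.6500
worst-case relative error ≤ 37.6500 × 1/850 = 0.0443
solve Ax = b  →  x = [11.5959 -6.0859]
‖b‖ = 4.1231, ‖x‖ = 13.0959
with δb = [0.0039 0.0029], A·Δx = δb → ‖Δx‖ = 0.0159
realised ‖Δx‖/‖x‖ = 0.0012
tightness: 0.0012 against a bound of 0.0443 (unrounded ratio ≈ 0.0274)


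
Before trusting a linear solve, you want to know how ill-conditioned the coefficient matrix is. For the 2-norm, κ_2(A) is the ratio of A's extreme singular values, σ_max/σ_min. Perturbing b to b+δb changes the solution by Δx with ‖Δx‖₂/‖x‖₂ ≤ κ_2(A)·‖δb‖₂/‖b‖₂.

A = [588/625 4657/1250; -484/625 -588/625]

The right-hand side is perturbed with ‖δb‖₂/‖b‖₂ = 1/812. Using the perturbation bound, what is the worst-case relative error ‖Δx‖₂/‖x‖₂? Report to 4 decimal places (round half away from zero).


0.0099

form AᵀA = [928/625 2646/625; 2646/625 36913/2500] with trace 65/4 and determinant 4
solving λ² − 65/4·λ + 4 = 0 gives λ = 16, 1/4
κ = σ_max/σ_min = 4/(1/2) = 8.0000
perturbation bound = 8.0000·1/812 = 0.0099


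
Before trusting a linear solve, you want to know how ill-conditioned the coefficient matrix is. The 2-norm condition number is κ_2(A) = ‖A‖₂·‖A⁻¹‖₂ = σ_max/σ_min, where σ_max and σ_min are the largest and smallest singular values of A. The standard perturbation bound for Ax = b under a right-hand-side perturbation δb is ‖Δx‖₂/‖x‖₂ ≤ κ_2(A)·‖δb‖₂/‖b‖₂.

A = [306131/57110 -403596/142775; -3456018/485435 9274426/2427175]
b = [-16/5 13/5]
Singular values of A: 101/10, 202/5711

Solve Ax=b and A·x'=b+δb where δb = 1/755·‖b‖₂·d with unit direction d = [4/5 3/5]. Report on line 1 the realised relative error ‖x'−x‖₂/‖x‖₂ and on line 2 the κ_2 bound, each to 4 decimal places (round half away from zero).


0.0055
0.3782

from the listed singular values, σ₁ = 101/10, σ_n = 202/5711
κ = σ_max/σ_min = (101/10)/(202/5711) = 285.5500
κ_2(A)·‖δb‖/‖b‖ = 0.3782
solve Ax = b  →  x = [-13.6540 -24.7598]
‖b‖ = 4.1231, ‖x‖ = 28.2751
Δx = A⁻¹·δb where δb = 1/755·4.1231·d; ‖Δx‖ = 0.1544
dividing the unrounded norms, ‖Δx‖/‖x‖ = 0.0055
tightness: 0.0055 against a bound of 0.3782 (unrounded ratio ≈ 0.0144)


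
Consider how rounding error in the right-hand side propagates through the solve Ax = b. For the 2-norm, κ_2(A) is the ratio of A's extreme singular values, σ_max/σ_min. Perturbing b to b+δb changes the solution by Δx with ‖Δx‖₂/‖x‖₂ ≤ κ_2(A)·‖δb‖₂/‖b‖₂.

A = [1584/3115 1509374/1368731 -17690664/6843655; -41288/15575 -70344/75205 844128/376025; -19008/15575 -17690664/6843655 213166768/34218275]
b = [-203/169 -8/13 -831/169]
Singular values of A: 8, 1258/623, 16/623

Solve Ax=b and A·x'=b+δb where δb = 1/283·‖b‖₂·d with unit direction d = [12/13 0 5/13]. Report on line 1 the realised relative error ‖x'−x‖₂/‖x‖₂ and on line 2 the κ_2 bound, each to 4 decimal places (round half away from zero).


0.0060
1.1007

σ_max = 8, σ_min = 16/623
condition number: 8 ÷ (16/623) = 311.5000
perturbation bound = 311.5000·1/283 = 1.1007
solve Ax = b  →  x = [-0.3354 -107.5890 -45.4990]
‖b‖₂ = 5.0990 and ‖x‖₂ = 116.8146
with δb = [0.0166 0.0000 0.0069], A·Δx = δb → ‖Δx‖ = 0.7016
realised ‖Δx‖/‖x‖ = 0.0060
so the bound overstates the realised error by a factor of ≈ 183.2739 (computed from the unrounded values)


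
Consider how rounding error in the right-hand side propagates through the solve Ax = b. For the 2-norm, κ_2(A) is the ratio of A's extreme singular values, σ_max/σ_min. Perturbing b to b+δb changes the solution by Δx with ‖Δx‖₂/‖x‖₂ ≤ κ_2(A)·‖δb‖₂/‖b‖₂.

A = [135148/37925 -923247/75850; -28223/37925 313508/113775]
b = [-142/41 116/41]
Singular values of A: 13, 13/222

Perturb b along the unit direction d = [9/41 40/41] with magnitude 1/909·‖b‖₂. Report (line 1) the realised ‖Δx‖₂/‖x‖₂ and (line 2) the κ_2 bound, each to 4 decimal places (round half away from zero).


0.0025
0.2442

largest singular value 13, smallest 13/222
condition number: 13 ÷ (13/222) = 222.0000
perturbation bound = 222.0000·1/909 = 0.2442
solve Ax = b  →  x = [32.7015 9.8585]
2-norm of b is 4.4721; of x, 34.1552
with δb = [0.0011 0.0048], A·Δx = δb → ‖Δx‖ = 0.0840
dividing the unrounded norms, ‖Δx‖/‖x‖ = 0.0025
so the bound overstates the realised error by a factor of ≈ 99.2854 (computed from the unrounded values)


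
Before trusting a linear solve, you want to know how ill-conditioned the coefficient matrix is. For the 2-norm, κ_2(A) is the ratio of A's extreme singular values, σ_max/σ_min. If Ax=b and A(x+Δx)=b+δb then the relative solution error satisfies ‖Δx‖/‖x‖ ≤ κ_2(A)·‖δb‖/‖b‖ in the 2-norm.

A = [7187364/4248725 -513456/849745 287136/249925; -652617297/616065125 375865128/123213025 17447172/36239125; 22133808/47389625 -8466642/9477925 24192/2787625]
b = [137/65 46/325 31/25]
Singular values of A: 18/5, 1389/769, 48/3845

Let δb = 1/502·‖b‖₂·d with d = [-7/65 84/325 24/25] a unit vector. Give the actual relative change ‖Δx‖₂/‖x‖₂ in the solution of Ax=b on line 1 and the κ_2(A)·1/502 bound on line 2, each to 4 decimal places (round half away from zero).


from the listed singular values, σ₁ = 18/5, σ_n = 48/3845
κ_2(A) = (18/5) / (48/3845) = 288.3750
worst-case relative error ≤ 288.3750 × 1/502 = 0.5745
solve Ax = b  →  x = [-47.9067 -25.8651 58.7701]
‖b‖₂ = 2.4495 and ‖x‖₂ = 80.1123
δb = ε·‖b‖·d = [-0.0005 0.0013 0.0047]; solving A·Δx = δb gives ‖Δx‖ = 0.3909
relative error = 0.0049
realised/bound (from unrounded values) ≈ 0.0085

0.0049
0.5745


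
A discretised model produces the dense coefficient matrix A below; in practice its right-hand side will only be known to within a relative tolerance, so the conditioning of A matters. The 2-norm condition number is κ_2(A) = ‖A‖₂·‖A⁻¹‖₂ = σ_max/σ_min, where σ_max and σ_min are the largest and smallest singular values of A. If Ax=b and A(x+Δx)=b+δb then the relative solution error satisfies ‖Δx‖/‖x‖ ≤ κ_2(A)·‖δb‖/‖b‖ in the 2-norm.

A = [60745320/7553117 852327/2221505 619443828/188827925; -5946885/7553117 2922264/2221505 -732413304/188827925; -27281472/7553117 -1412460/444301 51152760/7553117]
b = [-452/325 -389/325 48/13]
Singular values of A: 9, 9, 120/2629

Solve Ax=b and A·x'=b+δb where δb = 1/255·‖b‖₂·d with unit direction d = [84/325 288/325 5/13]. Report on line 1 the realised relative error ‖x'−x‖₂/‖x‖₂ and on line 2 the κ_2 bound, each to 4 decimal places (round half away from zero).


0.7732
0.7732

largest singular value 9, smallest 120/2629
κ = σ_max/σ_min = 9/(120/2629) = 197.1750
bound on ‖Δx‖/‖x‖: κ·ε = 197.1750·1/255 = 0.7732
solve Ax = b  →  x = [-0.2911 -0.1709 0.3097]
‖b‖ = 4.1231, ‖x‖ = 0.4581
re-solving with b+δb shifts x by Δx of norm 0.3542
realised ‖Δx‖/‖x‖ = 0.7732
realised/bound = 1 exactly: the bound is attained for this b and d


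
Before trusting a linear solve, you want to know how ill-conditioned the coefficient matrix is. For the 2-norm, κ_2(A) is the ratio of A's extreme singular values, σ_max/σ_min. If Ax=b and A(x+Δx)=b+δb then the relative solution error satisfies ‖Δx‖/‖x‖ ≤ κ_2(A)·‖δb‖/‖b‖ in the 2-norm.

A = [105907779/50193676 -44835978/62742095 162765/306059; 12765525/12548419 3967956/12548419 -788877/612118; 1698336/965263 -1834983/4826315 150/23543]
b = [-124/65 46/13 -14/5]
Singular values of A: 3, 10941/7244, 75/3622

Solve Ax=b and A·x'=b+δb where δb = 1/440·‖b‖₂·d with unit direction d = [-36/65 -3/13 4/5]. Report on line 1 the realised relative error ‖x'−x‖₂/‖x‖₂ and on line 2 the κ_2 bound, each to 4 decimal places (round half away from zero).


0.0056
0.3293

σ_max = 3, σ_min = 75/3622
κ_2(A) = 3 / (75/3622) = 144.8800
worst-case relative error ≤ 144.8800 × 1/440 = 0.3293
solve Ax = b  →  x = [-19.9978 -85.8423 -39.5934]
2-norm of b is 4.8990; of x, 96.6253
Δx = A⁻¹·δb where δb = 1/440·4.8990·d; ‖Δx‖ = 0.5377
dividing the unrounded norms, ‖Δx‖/‖x‖ = 0.0056
tightness: 0.0056 against a bound of 0.3293 (unrounded ratio ≈ 0.0169)


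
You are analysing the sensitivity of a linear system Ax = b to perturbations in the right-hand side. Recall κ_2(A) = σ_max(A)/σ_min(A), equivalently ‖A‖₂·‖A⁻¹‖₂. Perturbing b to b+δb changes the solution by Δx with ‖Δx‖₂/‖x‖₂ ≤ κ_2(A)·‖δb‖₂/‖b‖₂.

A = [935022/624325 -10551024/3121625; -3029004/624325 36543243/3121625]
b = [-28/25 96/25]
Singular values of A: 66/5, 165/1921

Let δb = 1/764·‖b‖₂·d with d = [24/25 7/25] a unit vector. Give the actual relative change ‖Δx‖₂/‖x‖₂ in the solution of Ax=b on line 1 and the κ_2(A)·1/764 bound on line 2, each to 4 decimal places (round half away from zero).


0.2012
0.2012

σ_max = 66/5, σ_min = 165/1921
condition number: (66/5) ÷ (165/1921) = 153.6800
perturbation bound = 153.6800·1/764 = 0.2012
solve Ax = b  →  x = [-0.1166 0.2797]
2-norm of b is 4.0000; of x, 0.3030
δb = ε·‖b‖·d = [0.0050 0.0015]; solving A·Δx = δb gives ‖Δx‖ = 0.0610
dividing the unrounded norms, ‖Δx‖/‖x‖ = 0.2012
so the bound is sharp here: realised error equals the bound


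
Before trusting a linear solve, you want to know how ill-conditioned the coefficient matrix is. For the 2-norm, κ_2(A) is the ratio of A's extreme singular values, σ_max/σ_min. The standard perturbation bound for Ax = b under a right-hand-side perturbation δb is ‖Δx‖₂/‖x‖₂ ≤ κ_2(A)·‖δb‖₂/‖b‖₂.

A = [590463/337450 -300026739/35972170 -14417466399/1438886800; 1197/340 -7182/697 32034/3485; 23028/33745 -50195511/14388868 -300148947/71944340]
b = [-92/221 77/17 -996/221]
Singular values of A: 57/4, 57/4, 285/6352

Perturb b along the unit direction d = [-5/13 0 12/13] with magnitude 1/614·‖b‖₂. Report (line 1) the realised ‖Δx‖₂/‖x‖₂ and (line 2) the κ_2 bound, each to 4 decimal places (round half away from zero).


σ_max = 57/4, σ_min = 285/6352
κ_2(A) = (57/4) / (285/6352) = 317.6000
worst-case relative error ≤ 317.6000 × 1/614 = 0.5173
solve Ax = b  →  x = [85.6438 24.2179 -5.1613]
2-norm of b is 6.4031; of x, 89.1516
re-solving with b+δb shifts x by Δx of norm 0.2324
relative error = 0.0026
so the bound overstates the realised error by a factor of ≈ 198.4047 (computed from the unrounded values)

0.0026
0.5173


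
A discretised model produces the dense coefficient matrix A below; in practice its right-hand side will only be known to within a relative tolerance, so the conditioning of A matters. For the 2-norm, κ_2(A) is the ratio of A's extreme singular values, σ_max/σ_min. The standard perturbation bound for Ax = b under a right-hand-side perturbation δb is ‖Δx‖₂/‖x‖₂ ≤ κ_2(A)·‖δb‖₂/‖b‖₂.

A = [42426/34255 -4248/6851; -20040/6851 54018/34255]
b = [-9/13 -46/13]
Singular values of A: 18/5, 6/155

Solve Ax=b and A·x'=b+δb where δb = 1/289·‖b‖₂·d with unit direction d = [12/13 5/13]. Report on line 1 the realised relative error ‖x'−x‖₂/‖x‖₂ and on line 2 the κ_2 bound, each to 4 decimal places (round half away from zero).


0.0062
0.3218

σ_max = 18/5, σ_min = 6/155
condition number: (18/5) ÷ (6/155) = 93.0000
worst-case relative error ≤ 93.0000 × 1/289 = 0.3218
solve Ax = b  →  x = [-23.5784 -45.9804]
2-norm of b is 3.6056; of x, 51.6734
Δx = A⁻¹·δb where δb = 1/289·3.6056·d; ‖Δx‖ = 0.3223
dividing the unrounded norms, ‖Δx‖/‖x‖ = 0.0062
so the bound overstates the realised error by a factor of ≈ 51.5938 (computed from the unrounded values)


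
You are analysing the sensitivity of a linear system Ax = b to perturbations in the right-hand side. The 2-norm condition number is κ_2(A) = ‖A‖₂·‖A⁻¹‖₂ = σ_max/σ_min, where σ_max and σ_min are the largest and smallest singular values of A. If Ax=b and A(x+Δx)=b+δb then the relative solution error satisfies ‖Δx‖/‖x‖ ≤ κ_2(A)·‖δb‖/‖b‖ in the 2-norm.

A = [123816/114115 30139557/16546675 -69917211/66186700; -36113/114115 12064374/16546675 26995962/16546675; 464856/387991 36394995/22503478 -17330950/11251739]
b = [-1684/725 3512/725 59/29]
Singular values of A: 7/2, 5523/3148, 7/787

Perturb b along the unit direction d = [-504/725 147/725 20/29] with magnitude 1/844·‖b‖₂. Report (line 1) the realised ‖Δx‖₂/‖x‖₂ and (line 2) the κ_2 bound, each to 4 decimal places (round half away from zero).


0.0017
0.4662

largest singular value 7/2, smallest 7/787
κ = σ_max/σ_min = (7/2)/(7/787) = 393.5000
κ_2(A)·‖δb‖/‖b‖ = 0.4662
solve Ax = b  →  x = [396.6723 -151.8597 147.7767]
‖b‖ = 5.7446, ‖x‖ = 449.7202
δb = ε·‖b‖·d = [-0.0047 0.0014 0.0047]; solving A·Δx = δb gives ‖Δx‖ = 0.7652
dividing the unrounded norms, ‖Δx‖/‖x‖ = 0.0017
realised/bound (from unrounded values) ≈ 0.0036


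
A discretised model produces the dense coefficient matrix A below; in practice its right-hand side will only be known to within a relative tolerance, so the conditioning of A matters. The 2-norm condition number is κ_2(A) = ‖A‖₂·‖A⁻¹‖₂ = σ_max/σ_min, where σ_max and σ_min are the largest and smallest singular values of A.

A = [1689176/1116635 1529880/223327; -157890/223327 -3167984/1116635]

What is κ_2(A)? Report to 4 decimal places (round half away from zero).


104.7500

AᵀA = [20571283204/7377951025 3650212512/295118041; 3650212512/295118041 405618005824/7377951025]; tr = 253533188/4389025, det = 33362176/109725625
λ_max, λ_min = (253533188/4389025 ± √2570225961180816/770541618025)/2 = 1444/25, 23104/4389025
κ_2(A) = √(λ_max/λ_min) = √((1444/25) / (23104/4389025)) = 104.7500


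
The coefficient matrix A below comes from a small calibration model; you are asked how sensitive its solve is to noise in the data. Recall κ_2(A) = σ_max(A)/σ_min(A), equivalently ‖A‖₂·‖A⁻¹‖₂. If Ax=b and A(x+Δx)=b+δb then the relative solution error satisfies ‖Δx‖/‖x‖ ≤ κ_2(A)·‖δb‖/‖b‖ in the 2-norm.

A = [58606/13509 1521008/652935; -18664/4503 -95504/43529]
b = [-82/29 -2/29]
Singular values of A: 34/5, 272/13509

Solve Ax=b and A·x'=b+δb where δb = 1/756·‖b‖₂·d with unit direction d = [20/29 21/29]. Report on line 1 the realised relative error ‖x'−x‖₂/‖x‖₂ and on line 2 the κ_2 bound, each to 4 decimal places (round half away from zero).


σ_max = 34/5, σ_min = 272/13509
κ_2(A) = (34/5) / (272/13509) = 337.7250
bound on ‖Δx‖/‖x‖: κ·ε = 337.7250·1/756 = 0.4467
solve Ax = b  →  x = [46.4844 -87.7833]
‖b‖₂ = 2.8284 and ‖x‖₂ = 99.3313
with δb = [0.0026 0.0027], A·Δx = δb → ‖Δx‖ = 0.1858
relative error = 0.0019
tightness: 0.0019 against a bound of 0.4467 (unrounded ratio ≈ 0.0042)

0.0019
0.4467


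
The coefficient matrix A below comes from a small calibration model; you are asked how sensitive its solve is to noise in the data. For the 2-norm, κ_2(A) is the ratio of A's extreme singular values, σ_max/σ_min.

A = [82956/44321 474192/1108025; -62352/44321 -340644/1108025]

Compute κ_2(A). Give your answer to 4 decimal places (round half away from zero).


216.2000

form AᵀA = [10769469840/1964351041 12115381248/9821755205; 12115381248/9821755205 13635855504/49108776025] with trace 168276384/29214025 and determinant 20736/29214025
char-poly roots: 144/25 and 144/1168561
so κ_2 = √((144/25) / (144/1168561)) = 216.2000


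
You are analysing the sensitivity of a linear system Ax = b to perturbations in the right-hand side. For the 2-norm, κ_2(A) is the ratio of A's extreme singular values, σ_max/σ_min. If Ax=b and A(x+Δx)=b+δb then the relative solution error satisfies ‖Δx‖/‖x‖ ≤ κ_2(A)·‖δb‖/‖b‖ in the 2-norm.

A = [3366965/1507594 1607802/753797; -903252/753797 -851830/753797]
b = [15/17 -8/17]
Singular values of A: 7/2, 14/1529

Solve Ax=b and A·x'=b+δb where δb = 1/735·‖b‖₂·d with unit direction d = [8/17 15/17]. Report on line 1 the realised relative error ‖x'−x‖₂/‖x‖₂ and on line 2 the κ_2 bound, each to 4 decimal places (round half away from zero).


σ_max = 7/2, σ_min = 14/1529
κ = σ_max/σ_min = (7/2)/(14/1529) = 382.2500
bound on ‖Δx‖/‖x‖: κ·ε = 382.2500·1/735 = 0.5201
solve Ax = b  →  x = [0.2069 0.1970]
‖b‖₂ = 1.0000 and ‖x‖₂ = 0.2857
Δx = A⁻¹·δb where δb = 1/735·1.0000·d; ‖Δx‖ = 0.1486
relative error = 0.5201
realised/bound = 1 exactly: the bound is attained for this b and d

0.5201
0.5201


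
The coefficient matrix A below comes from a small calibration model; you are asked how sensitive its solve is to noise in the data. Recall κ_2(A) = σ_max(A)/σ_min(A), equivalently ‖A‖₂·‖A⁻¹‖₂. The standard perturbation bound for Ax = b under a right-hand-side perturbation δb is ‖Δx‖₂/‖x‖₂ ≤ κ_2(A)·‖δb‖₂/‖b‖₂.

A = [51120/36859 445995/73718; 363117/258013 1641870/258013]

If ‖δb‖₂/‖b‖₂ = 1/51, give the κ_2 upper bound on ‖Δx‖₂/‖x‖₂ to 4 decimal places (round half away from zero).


5.1059

M = AᵀA = [309040929/79156609 1373094990/79156609; 1373094990/79156609 24410955825/316626436]. tr(M)=15257061/188356, det(M)=18225/188356
eigenvalues of AᵀA: λ = (tr ± √(tr²−4·det))/2 = 81, 225/188356
κ = σ_max/σ_min = 9/(15/434) = 260.4000
bound on ‖Δx‖/‖x‖: κ·ε = 260.4000·1/51 = 5.1059


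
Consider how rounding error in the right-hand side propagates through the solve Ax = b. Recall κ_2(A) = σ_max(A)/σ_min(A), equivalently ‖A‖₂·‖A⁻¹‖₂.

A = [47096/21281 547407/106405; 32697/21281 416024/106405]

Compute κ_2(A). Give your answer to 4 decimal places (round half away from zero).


65.4800

form AᵀA = [252855925/34836997 605898720/34836997; 605898720/34836997 1454555053/34836997] with trace 131339306/2679769 and determinant 1500625/2679769
solving λ² − 131339306/2679769·λ + 1500625/2679769 = 0 gives λ = 49, 30625/2679769
σ_max=√49=7, σ_min=√(30625/2679769)=(175/1637) → κ = 65.4800


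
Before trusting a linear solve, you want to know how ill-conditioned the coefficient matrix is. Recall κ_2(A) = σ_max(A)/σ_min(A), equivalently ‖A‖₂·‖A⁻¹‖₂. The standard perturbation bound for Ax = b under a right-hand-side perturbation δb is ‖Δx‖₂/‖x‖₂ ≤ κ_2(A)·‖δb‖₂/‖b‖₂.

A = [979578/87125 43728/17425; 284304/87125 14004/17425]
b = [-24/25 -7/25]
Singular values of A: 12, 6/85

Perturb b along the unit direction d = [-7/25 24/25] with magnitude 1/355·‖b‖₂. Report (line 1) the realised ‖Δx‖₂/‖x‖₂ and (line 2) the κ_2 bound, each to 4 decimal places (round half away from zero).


0.4789
0.4789

σ_max = 12, σ_min = 6/85
condition number: 12 ÷ (6/85) = 170.0000
bound on ‖Δx‖/‖x‖: κ·ε = 170.0000·1/355 = 0.4789
solve Ax = b  →  x = [-0.0813 -0.0183]
2-norm of b is 1.0000; of x, 0.0833
δb = ε·‖b‖·d = [-0.0008 0.0027]; solving A·Δx = δb gives ‖Δx‖ = 0.0399
relative error = 0.4789
realised/bound = 1 exactly: the bound is attained for this b and d


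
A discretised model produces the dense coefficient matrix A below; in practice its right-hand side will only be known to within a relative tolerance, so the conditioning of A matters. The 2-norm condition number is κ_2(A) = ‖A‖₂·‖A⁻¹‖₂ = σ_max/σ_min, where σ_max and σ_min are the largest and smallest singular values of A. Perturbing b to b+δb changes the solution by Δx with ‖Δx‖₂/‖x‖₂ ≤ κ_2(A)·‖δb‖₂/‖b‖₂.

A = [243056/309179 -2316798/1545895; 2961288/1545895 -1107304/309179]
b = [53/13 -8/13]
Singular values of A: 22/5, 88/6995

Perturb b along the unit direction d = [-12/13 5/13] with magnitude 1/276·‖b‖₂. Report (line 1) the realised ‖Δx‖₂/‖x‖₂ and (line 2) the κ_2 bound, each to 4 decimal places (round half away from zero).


0.0037
1.2672

σ_max = 22/5, σ_min = 88/6995
κ = σ_max/σ_min = (22/5)/(88/6995) = 349.7500
bound on ‖Δx‖/‖x‖: κ·ε = 349.7500·1/276 = 1.2672
solve Ax = b  →  x = [-280.4412 -149.8262]
‖b‖₂ = 4.1231 and ‖x‖₂ = 317.9546
Δx = A⁻¹·δb where δb = 1/276·4.1231·d; ‖Δx‖ = 1.1875
realised ‖Δx‖/‖x‖ = 0.0037
realised/bound (from unrounded values) ≈ 0.0029


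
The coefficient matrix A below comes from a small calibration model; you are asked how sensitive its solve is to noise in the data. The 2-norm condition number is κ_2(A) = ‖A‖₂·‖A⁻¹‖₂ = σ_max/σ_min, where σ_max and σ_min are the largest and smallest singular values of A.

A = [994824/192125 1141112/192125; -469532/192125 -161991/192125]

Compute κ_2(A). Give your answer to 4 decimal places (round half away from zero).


M = AᵀA = [1936216144/59059225 77520996/2362369; 77520996/2362369 2125404289/59059225]. tr(M)=4829513/70225, det(M)=180848704/1755625
solving λ² − 4829513/70225·λ + 180848704/1755625 = 0 gives λ = 1681/25, 107584/70225
σ_max=√(1681/25)=(41/5), σ_min=√(107584/70225)=(328/265) → κ = 6.6250

6.6250


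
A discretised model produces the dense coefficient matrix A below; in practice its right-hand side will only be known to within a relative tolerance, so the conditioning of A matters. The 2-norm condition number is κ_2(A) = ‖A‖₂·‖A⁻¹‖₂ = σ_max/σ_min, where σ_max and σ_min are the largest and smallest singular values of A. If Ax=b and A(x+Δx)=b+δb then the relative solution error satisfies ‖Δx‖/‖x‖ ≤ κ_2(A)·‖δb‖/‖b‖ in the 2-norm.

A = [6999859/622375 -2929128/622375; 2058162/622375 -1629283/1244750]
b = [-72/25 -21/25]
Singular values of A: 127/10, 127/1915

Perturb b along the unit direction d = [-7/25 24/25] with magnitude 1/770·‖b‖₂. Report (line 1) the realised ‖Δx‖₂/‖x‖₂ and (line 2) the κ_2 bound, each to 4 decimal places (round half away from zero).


0.2487
0.2487

from the listed singular values, σ₁ = 127/10, σ_n = 127/1915
κ = σ_max/σ_min = (127/10)/(127/1915) = 191.5000
worst-case relative error ≤ 191.5000 × 1/770 = 0.2487
solve Ax = b  →  x = [-0.2180 0.0909]
2-norm of b is 3.0000; of x, 0.2362
δb = ε·‖b‖·d = [-0.0011 0.0037]; solving A·Δx = δb gives ‖Δx‖ = 0.0587
relative error = 0.2487
so the bound is sharp here: realised error equals the bound


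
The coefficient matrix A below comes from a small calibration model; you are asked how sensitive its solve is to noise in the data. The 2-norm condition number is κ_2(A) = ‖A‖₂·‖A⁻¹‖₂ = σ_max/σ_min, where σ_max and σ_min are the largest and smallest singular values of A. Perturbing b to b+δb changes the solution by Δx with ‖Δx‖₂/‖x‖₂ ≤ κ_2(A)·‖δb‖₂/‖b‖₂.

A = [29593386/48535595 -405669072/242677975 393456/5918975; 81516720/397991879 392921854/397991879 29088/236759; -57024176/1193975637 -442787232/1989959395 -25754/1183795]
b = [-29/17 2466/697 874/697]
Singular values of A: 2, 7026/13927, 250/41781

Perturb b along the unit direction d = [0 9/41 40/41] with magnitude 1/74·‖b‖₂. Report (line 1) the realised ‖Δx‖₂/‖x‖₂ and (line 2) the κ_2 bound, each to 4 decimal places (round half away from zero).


σ_max = 2, σ_min = 250/41781
κ_2(A) = 2 / (250/41781) = 334.2480
worst-case relative error ≤ 334.2480 × 1/74 = 4.5169
solve Ax = b  →  x = [-87.9230 -18.2452 321.9881]
‖b‖₂ = 4.1231 and ‖x‖₂ = 334.2749
δb = ε·‖b‖·d = [0.0000 0.0122 0.0544]; solving A·Δx = δb gives ‖Δx‖ = 9.3118
relative error = 0.0279
realised/bound (from unrounded values) ≈ 0.0062

0.0279
4.5169


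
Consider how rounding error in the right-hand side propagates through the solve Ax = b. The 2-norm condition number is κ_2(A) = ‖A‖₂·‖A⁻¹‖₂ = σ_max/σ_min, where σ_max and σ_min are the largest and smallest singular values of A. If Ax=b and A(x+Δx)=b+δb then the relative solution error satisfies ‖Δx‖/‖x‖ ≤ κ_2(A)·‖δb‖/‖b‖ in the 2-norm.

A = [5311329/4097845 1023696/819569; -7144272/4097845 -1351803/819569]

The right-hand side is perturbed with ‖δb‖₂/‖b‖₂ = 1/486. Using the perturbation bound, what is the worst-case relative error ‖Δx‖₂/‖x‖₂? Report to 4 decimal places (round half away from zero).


0.4652

AᵀA = [3170033526249/671693345761 3018966914880/671693345761; 3018966914880/671693345761 2875324851225/671693345761]; tr = 7188297714/798684121, det = 1265625/798684121
char-poly roots: 9 and 140625/798684121
so κ_2 = √(9 / (140625/798684121)) = 226.0880
κ_2(A)·‖δb‖/‖b‖ = 0.4652


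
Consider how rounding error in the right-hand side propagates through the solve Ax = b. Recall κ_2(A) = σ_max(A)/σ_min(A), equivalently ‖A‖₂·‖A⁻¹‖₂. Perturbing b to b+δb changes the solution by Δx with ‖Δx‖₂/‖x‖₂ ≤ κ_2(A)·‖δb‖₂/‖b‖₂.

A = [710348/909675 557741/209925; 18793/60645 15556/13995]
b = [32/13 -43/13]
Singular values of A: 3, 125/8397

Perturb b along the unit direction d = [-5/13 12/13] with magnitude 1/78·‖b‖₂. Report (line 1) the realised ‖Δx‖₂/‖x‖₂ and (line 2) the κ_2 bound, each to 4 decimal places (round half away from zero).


0.0132
2.5837

σ_max = 3, σ_min = 125/8397
condition number: 3 ÷ (125/8397) = 201.5280
bound on ‖Δx‖/‖x‖: κ·ε = 201.5280·1/78 = 2.5837
solve Ax = b  →  x = [258.0492 -74.9171]
2-norm of b is 4.1231; of x, 268.7042
re-solving with b+δb shifts x by Δx of norm 3.5509
realised ‖Δx‖/‖x‖ = 0.0132
so the bound overstates the realised error by a factor of ≈ 195.5110 (computed from the unrounded values)
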